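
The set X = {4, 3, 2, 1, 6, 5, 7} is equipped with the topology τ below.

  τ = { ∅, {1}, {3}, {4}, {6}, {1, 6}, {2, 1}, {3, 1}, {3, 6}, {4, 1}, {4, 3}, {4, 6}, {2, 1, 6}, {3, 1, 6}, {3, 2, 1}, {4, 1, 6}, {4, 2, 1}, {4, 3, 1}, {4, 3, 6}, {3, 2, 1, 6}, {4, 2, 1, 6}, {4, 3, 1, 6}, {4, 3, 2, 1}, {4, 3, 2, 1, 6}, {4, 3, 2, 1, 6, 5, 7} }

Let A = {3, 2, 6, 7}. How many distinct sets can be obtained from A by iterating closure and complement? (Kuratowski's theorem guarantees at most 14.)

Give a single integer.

8

complement {4, 1, 5}; its interior {4, 1}; cl(A) = X∖{4, 1} = {3, 2, 6, 5, 7}
With k = closure, c = complement:
  1. A     = {3, 2, 6, 7}
  2. kA    = {3, 2, 6, 5, 7}
  3. cA    = {4, 1, 5}
  4. ckA   = {4, 1}
  5. kcA   = {4, 2, 1, 5, 7}
  6. ckcA  = {3, 6}
  7. kckcA = {3, 6, 5, 7}
  8. ckckcA = {4, 2, 1}
k, c of each give nothing new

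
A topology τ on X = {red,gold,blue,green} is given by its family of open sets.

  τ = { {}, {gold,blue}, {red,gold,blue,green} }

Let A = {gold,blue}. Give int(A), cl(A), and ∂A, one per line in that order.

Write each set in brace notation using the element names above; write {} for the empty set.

int(A) = {gold,blue}
cl(A)  = {red,gold,blue,green}
∂A     = {red,green}

open subsets of A: {}, {gold,blue}; so int(A) = {gold,blue}
closure: X∖int(X∖A) = X∖{} = {red,gold,blue,green}
∂A = {red,gold,blue,green} minus {gold,blue} = {red,green}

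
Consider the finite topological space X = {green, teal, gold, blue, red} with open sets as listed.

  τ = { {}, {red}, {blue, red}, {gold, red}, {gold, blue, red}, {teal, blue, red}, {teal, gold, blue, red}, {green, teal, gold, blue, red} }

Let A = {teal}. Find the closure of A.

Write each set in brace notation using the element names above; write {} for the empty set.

{green, teal}

complement {green, gold, blue, red}; its interior {gold, blue, red}; cl(A) = X∖{gold, blue, red} = {green, teal}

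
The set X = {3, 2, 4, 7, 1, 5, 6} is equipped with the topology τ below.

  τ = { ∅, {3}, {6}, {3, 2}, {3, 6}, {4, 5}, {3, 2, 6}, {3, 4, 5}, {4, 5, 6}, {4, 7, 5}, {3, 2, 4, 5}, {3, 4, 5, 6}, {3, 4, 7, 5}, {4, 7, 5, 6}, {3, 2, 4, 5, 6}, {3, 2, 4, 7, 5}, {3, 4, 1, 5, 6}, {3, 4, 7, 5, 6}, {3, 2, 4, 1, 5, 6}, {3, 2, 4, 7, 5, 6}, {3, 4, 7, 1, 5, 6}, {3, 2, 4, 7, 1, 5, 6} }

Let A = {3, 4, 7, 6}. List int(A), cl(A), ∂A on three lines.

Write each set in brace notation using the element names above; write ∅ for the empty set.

open subsets of A: ∅, {6}, {3}, {3, 6}; so int(A) = {3, 6}
closure: X∖int(X∖A) = X∖∅ = {3, 2, 4, 7, 1, 5, 6}
∂A = {3, 2, 4, 7, 1, 5, 6} minus {3, 6} = {2, 4, 7, 1, 5}

int(A) = {3, 6}
cl(A)  = {3, 2, 4, 7, 1, 5, 6}
∂A     = {2, 4, 7, 1, 5}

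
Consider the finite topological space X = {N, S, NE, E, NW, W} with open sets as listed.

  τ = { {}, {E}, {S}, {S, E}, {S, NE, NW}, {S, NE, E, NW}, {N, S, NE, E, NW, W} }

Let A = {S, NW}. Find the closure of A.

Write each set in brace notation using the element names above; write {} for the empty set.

{N, S, NE, NW, W}

complement {N, NE, E, W}; its interior {E}; cl(A) = X∖{E} = {N, S, NE, NW, W}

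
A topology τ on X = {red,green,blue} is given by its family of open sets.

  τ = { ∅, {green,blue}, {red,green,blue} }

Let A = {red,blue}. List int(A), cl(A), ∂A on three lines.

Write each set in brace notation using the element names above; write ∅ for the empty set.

int(A) = ∅
cl(A)  = {red,green,blue}
∂A     = {red,green,blue}

open subsets of A: ∅; so int(A) = ∅
closure: X∖int(X∖A) = X∖∅ = {red,green,blue}
∂A = {red,green,blue} minus ∅ = {red,green,blue}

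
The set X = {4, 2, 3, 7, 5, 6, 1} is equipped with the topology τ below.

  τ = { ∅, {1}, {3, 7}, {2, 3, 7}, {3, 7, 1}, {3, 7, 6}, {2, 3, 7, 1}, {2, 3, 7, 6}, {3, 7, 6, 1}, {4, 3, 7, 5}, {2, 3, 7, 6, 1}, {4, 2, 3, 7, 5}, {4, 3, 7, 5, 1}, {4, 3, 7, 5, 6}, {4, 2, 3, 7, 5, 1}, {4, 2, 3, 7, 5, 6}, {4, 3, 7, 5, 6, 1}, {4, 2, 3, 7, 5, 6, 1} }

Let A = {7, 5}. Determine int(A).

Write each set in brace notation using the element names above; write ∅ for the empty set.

∅

interior: largest open inside A is ∅ (from ∅)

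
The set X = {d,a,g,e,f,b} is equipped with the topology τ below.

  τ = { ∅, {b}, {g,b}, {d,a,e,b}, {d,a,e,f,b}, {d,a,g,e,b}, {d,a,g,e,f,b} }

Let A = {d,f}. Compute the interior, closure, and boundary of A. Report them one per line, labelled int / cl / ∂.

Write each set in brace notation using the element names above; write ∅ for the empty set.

int(A) = ∅
cl(A)  = {d,a,e,f}
∂A     = {d,a,e,f}

interior: largest open inside A is ∅ (from ∅)
cl via duality: int({a,g,e,b}) = {g,b}, so X∖{g,b} = {d,a,e,f}
cl∖int = {d,a,e,f}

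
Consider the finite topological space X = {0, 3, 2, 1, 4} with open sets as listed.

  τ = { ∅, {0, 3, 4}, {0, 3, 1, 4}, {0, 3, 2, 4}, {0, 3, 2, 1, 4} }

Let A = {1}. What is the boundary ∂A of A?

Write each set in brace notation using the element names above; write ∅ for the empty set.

interior: largest open inside A is ∅ (from ∅)
cl via duality: int({0, 3, 2, 4}) = {0, 3, 2, 4}, so X∖{0, 3, 2, 4} = {1}
cl∖int = {1}

{1}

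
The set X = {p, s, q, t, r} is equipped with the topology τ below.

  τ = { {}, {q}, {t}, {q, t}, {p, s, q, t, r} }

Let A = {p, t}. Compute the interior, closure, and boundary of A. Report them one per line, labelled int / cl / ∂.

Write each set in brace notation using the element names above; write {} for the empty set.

int(A) = {t}
cl(A)  = {p, s, t, r}
∂A     = {p, s, r}

open subsets of A: {}, {t}; so int(A) = {t}
closure: X∖int(X∖A) = X∖{q} = {p, s, t, r}
∂A = {p, s, t, r} minus {t} = {p, s, r}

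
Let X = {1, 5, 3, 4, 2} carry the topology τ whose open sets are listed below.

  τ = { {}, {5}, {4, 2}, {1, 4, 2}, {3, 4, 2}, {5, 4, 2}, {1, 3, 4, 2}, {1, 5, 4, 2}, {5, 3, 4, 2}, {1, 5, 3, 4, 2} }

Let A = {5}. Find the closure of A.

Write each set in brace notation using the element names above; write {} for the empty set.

complement {1, 3, 4, 2}; its interior {1, 3, 4, 2}; cl(A) = X∖{1, 3, 4, 2} = {5}

{5}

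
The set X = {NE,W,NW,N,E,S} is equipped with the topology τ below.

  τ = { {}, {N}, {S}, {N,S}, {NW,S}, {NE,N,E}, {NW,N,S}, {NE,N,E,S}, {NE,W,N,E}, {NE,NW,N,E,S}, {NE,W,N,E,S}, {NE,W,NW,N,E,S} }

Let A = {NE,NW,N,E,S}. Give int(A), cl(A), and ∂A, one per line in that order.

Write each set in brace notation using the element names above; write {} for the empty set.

U open, U⊆A: {}, {S}, {N}, {N,S}, {NW,S}, {NE,N,E}, {NW,N,S}, {NE,N,E,S}, {NE,NW,N,E,S}. int(A) = ⋃ = {NE,NW,N,E,S}
X∖A={W}, int(X∖A)={}, hence cl(A)={NE,W,NW,N,E,S}
∂A: remove int from cl → {W}

int(A) = {NE,NW,N,E,S}
cl(A)  = {NE,W,NW,N,E,S}
∂A     = {W}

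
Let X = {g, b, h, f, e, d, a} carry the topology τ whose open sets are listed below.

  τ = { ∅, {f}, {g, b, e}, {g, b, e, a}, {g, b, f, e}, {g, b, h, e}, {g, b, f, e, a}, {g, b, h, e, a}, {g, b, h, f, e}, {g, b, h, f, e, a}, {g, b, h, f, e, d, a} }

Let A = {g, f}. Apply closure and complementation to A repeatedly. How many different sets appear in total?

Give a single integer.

complement {b, h, e, d, a}; its interior ∅; cl(A) = X∖∅ = {g, b, h, f, e, d, a}
With k = closure, c = complement:
  1. A     = {g, f}
  2. kA    = {g, b, h, f, e, d, a}
  3. cA    = {b, h, e, d, a}
  4. ckA   = ∅
  5. kcA   = {g, b, h, e, d, a}
  6. ckcA  = {f}
  7. kckcA = {f, d}
  8. ckckcA = {g, b, h, e, a}
k, c of each give nothing new

8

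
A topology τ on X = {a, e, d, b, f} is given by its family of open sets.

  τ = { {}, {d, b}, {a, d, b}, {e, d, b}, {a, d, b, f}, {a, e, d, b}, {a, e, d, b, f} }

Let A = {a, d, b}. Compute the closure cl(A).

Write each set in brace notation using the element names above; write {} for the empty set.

{a, e, d, b, f}

X∖A={e, f}, int(X∖A)={}, hence cl(A)={a, e, d, b, f}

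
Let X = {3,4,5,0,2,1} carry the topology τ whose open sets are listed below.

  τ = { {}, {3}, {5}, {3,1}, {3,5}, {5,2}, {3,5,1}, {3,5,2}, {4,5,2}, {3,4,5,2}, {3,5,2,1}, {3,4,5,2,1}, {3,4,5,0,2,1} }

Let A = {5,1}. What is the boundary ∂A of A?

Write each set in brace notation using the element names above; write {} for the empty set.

{4,0,2,1}

U open, U⊆A: {}, {5}. int(A) = ⋃ = {5}
X∖A={3,4,0,2}, int(X∖A)={3}, hence cl(A)={4,5,0,2,1}
∂A: remove int from cl → {4,0,2,1}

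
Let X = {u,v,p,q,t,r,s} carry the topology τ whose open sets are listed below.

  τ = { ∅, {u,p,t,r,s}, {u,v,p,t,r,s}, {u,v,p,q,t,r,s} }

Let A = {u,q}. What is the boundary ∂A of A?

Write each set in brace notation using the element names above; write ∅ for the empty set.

opens ⊆ A: ∅; union → int = ∅
complement {v,p,t,r,s}; its interior ∅; cl(A) = X∖∅ = {u,v,p,q,t,r,s}
boundary = {u,v,p,q,t,r,s} ∖ ∅ = {u,v,p,q,t,r,s}

{u,v,p,q,t,r,s}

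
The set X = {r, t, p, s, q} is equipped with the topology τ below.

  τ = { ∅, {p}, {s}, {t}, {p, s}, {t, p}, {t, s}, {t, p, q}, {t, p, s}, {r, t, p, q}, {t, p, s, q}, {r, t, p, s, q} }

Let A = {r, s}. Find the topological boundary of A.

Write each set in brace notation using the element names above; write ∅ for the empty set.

{r}

U open, U⊆A: ∅, {s}. int(A) = ⋃ = {s}
X∖A={t, p, q}, int(X∖A)={t, p, q}, hence cl(A)={r, s}
∂A: remove int from cl → {r}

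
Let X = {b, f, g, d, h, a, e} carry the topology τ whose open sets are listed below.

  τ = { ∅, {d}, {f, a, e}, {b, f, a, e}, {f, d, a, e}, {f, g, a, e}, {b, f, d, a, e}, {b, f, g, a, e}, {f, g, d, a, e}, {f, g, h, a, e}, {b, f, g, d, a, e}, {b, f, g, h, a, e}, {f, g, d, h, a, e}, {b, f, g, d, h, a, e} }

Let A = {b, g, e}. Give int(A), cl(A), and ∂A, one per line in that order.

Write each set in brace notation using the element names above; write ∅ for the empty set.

interior: largest open inside A is ∅ (from ∅)
cl via duality: int({f, d, h, a}) = {d}, so X∖{d} = {b, f, g, h, a, e}
cl∖int = {b, f, g, h, a, e}

int(A) = ∅
cl(A)  = {b, f, g, h, a, e}
∂A     = {b, f, g, h, a, e}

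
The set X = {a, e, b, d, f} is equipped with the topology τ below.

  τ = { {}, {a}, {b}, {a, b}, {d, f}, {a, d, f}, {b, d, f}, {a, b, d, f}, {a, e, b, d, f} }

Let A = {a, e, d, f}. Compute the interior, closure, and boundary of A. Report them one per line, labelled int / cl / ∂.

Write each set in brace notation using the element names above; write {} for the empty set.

int(A) = {a, d, f}
cl(A)  = {a, e, d, f}
∂A     = {e}

opens ⊆ A: {}, {a}, {d, f}, {a, d, f}; union → int = {a, d, f}
complement {b}; its interior {b}; cl(A) = X∖{b} = {a, e, d, f}
boundary = {a, e, d, f} ∖ {a, d, f} = {e}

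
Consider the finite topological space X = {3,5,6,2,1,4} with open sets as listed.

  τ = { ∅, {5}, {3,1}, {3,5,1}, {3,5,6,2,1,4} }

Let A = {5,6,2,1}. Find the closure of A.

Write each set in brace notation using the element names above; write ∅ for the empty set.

{3,5,6,2,1,4}

closure: X∖int(X∖A) = X∖∅ = {3,5,6,2,1,4}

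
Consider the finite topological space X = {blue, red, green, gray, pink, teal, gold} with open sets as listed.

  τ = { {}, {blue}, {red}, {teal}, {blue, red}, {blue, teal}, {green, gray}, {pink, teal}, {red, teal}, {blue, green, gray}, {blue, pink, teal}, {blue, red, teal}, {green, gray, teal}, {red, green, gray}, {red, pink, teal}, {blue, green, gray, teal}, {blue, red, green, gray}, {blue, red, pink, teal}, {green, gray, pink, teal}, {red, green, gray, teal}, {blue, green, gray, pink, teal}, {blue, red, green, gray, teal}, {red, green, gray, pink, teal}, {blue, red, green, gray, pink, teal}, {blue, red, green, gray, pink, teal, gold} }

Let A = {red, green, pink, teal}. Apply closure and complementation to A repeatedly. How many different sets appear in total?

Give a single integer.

10

X∖A={blue, gray, gold}, int(X∖A)={blue}, hence cl(A)={red, green, gray, pink, teal, gold}
Orbit (k=closure, c=complement):
  1. A     = {red, green, pink, teal}
  2. kA    = {red, green, gray, pink, teal, gold}
  3. cA    = {blue, gray, gold}
  4. ckA   = {blue}
  5. kcA   = {blue, green, gray, gold}
  6. kckA  = {blue, gold}
  7. ckcA  = {red, pink, teal}
  8. ckckA = {red, green, gray, pink, teal}
  9. kckcA = {red, pink, teal, gold}
  10. ckckcA = {blue, green, gray}
(closed under both — stop)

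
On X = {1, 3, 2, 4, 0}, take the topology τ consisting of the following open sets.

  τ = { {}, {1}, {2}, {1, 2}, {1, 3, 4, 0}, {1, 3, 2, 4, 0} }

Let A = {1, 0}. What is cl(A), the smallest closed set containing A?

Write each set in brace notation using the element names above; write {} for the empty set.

X∖A={3, 2, 4}, int(X∖A)={2}, hence cl(A)={1, 3, 4, 0}

{1, 3, 4, 0}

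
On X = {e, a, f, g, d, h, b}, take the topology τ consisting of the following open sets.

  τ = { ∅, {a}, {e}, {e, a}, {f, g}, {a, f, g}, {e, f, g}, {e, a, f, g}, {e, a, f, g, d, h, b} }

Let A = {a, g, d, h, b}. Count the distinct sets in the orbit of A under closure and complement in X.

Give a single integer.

10

cl via duality: int({e, f}) = {e}, so X∖{e} = {a, f, g, d, h, b}
Write k for closure, c for complement:
  1. A     = {a, g, d, h, b}
  2. kA    = {a, f, g, d, h, b}
  3. cA    = {e, f}
  4. ckA   = {e}
  5. kcA   = {e, f, g, d, h, b}
  6. kckA  = {e, d, h, b}
  7. ckcA  = {a}
  8. ckckA = {a, f, g}
  9. kckcA = {a, d, h, b}
  10. ckckcA = {e, f, g}
applying k or c yields no new set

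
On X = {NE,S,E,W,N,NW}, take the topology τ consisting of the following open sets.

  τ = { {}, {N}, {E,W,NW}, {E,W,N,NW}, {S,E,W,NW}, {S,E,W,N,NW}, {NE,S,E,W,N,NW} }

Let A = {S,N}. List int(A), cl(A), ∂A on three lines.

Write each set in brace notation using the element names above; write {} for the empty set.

int(A) = {N}
cl(A)  = {NE,S,N}
∂A     = {NE,S}

interior: largest open inside A is {N} (from {}, {N})
cl via duality: int({NE,E,W,NW}) = {E,W,NW}, so X∖{E,W,NW} = {NE,S,N}
cl∖int = {NE,S}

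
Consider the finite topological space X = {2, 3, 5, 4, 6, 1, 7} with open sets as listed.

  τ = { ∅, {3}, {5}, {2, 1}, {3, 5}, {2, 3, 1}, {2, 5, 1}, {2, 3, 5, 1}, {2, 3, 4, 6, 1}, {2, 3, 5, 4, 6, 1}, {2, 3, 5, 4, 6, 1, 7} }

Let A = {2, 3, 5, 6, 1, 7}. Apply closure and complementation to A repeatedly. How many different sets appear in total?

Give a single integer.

6

X∖A={4}, int(X∖A)=∅, hence cl(A)={2, 3, 5, 4, 6, 1, 7}
Orbit (k=closure, c=complement):
  1. A     = {2, 3, 5, 6, 1, 7}
  2. kA    = {2, 3, 5, 4, 6, 1, 7}
  3. cA    = {4}
  4. ckA   = ∅
  5. kcA   = {4, 6, 7}
  6. ckcA  = {2, 3, 5, 1}
(closed under both — stop)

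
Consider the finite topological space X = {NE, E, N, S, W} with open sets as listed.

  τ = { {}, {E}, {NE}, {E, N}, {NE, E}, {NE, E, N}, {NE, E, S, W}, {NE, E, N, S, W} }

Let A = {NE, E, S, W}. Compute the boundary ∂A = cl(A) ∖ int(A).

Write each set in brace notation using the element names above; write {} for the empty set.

open subsets of A: {}, {E}, {NE}, {NE, E}, {NE, E, S, W}; so int(A) = {NE, E, S, W}
closure: X∖int(X∖A) = X∖{} = {NE, E, N, S, W}
∂A = {NE, E, N, S, W} minus {NE, E, S, W} = {N}

{N}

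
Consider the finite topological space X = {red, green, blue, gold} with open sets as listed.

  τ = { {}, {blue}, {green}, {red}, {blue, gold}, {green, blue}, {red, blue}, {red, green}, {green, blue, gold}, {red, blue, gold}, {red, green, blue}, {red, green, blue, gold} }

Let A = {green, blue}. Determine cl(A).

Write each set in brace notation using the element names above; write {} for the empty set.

complement {red, gold}; its interior {red}; cl(A) = X∖{red} = {green, blue, gold}

{green, blue, gold}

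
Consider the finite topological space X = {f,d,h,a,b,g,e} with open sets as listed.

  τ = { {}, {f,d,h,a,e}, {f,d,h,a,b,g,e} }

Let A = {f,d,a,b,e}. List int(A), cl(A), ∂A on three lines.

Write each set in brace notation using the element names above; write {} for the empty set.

open subsets of A: {}; so int(A) = {}
closure: X∖int(X∖A) = X∖{} = {f,d,h,a,b,g,e}
∂A = {f,d,h,a,b,g,e} minus {} = {f,d,h,a,b,g,e}

int(A) = {}
cl(A)  = {f,d,h,a,b,g,e}
∂A     = {f,d,h,a,b,g,e}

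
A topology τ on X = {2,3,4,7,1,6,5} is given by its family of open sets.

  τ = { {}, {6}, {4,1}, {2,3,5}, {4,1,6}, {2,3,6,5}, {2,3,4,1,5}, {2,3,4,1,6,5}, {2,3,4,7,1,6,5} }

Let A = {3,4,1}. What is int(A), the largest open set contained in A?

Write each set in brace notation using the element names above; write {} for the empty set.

U open, U⊆A: {}, {4,1}. int(A) = ⋃ = {4,1}

{4,1}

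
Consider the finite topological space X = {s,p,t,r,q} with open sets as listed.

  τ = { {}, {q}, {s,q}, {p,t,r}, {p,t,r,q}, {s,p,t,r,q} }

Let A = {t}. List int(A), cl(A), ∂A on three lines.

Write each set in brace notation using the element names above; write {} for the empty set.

interior: largest open inside A is {} (from {})
cl via duality: int({s,p,r,q}) = {s,q}, so X∖{s,q} = {p,t,r}
cl∖int = {p,t,r}

int(A) = {}
cl(A)  = {p,t,r}
∂A     = {p,t,r}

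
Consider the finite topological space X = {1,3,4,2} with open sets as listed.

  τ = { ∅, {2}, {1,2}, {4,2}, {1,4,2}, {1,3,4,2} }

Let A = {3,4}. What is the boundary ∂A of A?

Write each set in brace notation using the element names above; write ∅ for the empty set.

{3,4}

opens ⊆ A: ∅; union → int = ∅
complement {1,2}; its interior {1,2}; cl(A) = X∖{1,2} = {3,4}
boundary = {3,4} ∖ ∅ = {3,4}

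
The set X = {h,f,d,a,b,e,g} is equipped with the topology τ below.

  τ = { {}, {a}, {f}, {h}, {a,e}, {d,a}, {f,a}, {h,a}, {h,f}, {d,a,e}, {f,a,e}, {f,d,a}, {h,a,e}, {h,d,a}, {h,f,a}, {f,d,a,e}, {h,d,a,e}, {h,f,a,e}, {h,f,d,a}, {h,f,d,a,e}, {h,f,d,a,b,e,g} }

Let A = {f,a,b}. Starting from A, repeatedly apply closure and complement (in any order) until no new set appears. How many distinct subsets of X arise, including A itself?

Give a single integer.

closure: X∖int(X∖A) = X∖{h} = {f,d,a,b,e,g}
Let k=closure and c=complement:
  1. A     = {f,a,b}
  2. kA    = {f,d,a,b,e,g}
  3. cA    = {h,d,e,g}
  4. ckA   = {h}
  5. kcA   = {h,d,b,e,g}
  6. kckA  = {h,b,g}
  7. ckcA  = {f,a}
  8. ckckA = {f,d,a,e}
— saturated at 8

8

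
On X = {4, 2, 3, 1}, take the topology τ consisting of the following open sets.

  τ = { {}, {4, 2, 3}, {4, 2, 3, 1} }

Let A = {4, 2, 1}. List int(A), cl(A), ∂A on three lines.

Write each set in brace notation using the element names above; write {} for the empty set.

opens ⊆ A: {}; union → int = {}
complement {3}; its interior {}; cl(A) = X∖{} = {4, 2, 3, 1}
boundary = {4, 2, 3, 1} ∖ {} = {4, 2, 3, 1}

int(A) = {}
cl(A)  = {4, 2, 3, 1}
∂A     = {4, 2, 3, 1}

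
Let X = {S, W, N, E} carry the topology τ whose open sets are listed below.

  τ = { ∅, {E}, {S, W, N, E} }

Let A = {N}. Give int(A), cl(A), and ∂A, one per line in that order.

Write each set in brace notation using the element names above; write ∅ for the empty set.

int(A) = ∅
cl(A)  = {S, W, N}
∂A     = {S, W, N}

opens ⊆ A: ∅; union → int = ∅
complement {S, W, E}; its interior {E}; cl(A) = X∖{E} = {S, W, N}
boundary = {S, W, N} ∖ ∅ = {S, W, N}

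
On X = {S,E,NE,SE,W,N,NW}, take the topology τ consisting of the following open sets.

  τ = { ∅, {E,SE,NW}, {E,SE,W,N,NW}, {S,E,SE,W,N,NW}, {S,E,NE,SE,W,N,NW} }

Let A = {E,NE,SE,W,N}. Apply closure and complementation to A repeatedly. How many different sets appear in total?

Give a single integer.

complement {S,NW}; its interior ∅; cl(A) = X∖∅ = {S,E,NE,SE,W,N,NW}
With k = closure, c = complement:
  1. A     = {E,NE,SE,W,N}
  2. kA    = {S,E,NE,SE,W,N,NW}
  3. cA    = {S,NW}
  4. ckA   = ∅
k, c of each give nothing new

4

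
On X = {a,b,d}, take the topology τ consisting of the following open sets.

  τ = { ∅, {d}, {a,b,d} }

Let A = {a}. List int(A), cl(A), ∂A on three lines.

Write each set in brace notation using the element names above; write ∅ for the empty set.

interior: largest open inside A is ∅ (from ∅)
cl via duality: int({b,d}) = {d}, so X∖{d} = {a,b}
cl∖int = {a,b}

int(A) = ∅
cl(A)  = {a,b}
∂A     = {a,b}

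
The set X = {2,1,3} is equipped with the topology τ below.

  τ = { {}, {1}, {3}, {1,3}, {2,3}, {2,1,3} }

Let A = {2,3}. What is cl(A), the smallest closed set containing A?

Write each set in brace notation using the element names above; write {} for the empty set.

{2,3}

closure: X∖int(X∖A) = X∖{1} = {2,3}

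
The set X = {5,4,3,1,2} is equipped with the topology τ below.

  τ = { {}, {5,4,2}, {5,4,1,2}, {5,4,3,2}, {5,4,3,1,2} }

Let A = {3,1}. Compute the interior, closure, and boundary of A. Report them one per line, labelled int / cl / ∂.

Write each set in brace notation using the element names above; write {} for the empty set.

int(A) = {}
cl(A)  = {3,1}
∂A     = {3,1}

interior: largest open inside A is {} (from {})
cl via duality: int({5,4,2}) = {5,4,2}, so X∖{5,4,2} = {3,1}
cl∖int = {3,1}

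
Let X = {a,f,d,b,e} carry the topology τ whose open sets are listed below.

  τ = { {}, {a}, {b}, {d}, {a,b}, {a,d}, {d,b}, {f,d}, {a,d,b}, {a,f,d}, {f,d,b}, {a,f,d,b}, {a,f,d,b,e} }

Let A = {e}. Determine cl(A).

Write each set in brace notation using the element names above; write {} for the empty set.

{e}

complement {a,f,d,b}; its interior {a,f,d,b}; cl(A) = X∖{a,f,d,b} = {e}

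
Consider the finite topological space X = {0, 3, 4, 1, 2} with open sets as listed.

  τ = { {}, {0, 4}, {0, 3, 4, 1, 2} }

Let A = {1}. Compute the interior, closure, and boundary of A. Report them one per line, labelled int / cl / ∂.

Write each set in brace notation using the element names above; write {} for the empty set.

U open, U⊆A: {}. int(A) = ⋃ = {}
X∖A={0, 3, 4, 2}, int(X∖A)={0, 4}, hence cl(A)={3, 1, 2}
∂A: remove int from cl → {3, 1, 2}

int(A) = {}
cl(A)  = {3, 1, 2}
∂A     = {3, 1, 2}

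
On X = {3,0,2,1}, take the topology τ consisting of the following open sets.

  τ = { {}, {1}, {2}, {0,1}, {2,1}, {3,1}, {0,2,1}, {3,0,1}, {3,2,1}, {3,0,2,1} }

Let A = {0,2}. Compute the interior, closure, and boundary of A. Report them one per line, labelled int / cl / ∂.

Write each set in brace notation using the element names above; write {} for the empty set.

U open, U⊆A: {}, {2}. int(A) = ⋃ = {2}
X∖A={3,1}, int(X∖A)={3,1}, hence cl(A)={0,2}
∂A: remove int from cl → {0}

int(A) = {2}
cl(A)  = {0,2}
∂A     = {0}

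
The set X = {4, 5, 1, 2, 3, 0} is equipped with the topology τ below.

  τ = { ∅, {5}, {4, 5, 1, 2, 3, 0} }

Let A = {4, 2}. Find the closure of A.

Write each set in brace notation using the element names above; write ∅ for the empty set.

{4, 1, 2, 3, 0}

cl via duality: int({5, 1, 3, 0}) = {5}, so X∖{5} = {4, 1, 2, 3, 0}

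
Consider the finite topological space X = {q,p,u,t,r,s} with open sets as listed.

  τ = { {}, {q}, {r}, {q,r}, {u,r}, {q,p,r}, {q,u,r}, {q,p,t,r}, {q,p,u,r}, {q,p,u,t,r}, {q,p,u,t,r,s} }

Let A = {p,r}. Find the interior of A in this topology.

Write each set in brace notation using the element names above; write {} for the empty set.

{r}

open subsets of A: {}, {r}; so int(A) = {r}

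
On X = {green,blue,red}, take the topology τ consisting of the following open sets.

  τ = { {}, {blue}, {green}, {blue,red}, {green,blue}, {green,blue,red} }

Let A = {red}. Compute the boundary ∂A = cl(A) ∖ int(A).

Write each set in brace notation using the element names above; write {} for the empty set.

{red}

interior: largest open inside A is {} (from {})
cl via duality: int({green,blue}) = {green,blue}, so X∖{green,blue} = {red}
cl∖int = {red}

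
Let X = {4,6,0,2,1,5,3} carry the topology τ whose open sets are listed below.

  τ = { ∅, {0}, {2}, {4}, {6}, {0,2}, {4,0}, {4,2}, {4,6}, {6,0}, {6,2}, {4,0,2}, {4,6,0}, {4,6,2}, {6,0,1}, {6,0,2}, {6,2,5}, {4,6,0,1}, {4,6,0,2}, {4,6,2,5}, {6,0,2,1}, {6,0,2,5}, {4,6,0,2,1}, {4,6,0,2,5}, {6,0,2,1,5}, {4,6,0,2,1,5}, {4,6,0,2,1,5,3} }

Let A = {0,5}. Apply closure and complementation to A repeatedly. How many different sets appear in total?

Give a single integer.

8

closure: X∖int(X∖A) = X∖{4,6,2} = {0,1,5,3}
Let k=closure and c=complement:
  1. A     = {0,5}
  2. kA    = {0,1,5,3}
  3. cA    = {4,6,2,1,3}
  4. ckA   = {4,6,2}
  5. kcA   = {4,6,2,1,5,3}
  6. ckcA  = {0}
  7. kckcA = {0,1,3}
  8. ckckcA = {4,6,2,5}
— saturated at 8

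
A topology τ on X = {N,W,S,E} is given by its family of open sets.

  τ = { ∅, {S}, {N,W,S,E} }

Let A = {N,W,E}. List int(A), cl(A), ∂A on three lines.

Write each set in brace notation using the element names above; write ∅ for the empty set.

interior: largest open inside A is ∅ (from ∅)
cl via duality: int({S}) = {S}, so X∖{S} = {N,W,E}
cl∖int = {N,W,E}

int(A) = ∅
cl(A)  = {N,W,E}
∂A     = {N,W,E}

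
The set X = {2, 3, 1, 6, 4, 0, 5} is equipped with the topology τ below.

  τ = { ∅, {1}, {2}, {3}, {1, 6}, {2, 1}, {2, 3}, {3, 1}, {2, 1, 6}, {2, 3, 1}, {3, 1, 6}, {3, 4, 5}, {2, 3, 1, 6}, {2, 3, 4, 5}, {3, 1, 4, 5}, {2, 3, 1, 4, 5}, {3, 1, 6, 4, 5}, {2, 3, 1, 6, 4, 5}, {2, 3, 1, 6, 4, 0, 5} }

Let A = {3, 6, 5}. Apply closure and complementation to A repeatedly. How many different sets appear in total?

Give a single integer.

cl via duality: int({2, 1, 4, 0}) = {2, 1}, so X∖{2, 1} = {3, 6, 4, 0, 5}
Write k for closure, c for complement:
  1. A     = {3, 6, 5}
  2. kA    = {3, 6, 4, 0, 5}
  3. cA    = {2, 1, 4, 0}
  4. ckA   = {2, 1}
  5. kcA   = {2, 1, 6, 4, 0, 5}
  6. kckA  = {2, 1, 6, 0}
  7. ckcA  = {3}
  8. ckckA = {3, 4, 5}
  9. kckcA = {3, 4, 0, 5}
  10. ckckcA = {2, 1, 6}
applying k or c yields no new set

10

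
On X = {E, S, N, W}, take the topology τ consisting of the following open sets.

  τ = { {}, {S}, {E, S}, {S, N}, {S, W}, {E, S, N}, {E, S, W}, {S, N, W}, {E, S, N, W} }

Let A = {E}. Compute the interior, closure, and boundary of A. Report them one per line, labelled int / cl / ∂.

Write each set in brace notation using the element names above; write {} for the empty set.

U open, U⊆A: {}. int(A) = ⋃ = {}
X∖A={S, N, W}, int(X∖A)={S, N, W}, hence cl(A)={E}
∂A: remove int from cl → {E}

int(A) = {}
cl(A)  = {E}
∂A     = {E}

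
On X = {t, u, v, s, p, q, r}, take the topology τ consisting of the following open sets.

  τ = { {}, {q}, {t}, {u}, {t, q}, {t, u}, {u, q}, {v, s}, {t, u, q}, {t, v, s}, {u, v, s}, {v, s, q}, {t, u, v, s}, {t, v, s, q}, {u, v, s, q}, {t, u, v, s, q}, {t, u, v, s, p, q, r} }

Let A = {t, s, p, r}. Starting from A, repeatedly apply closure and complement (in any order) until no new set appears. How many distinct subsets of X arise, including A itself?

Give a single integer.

complement {u, v, q}; its interior {u, q}; cl(A) = X∖{u, q} = {t, v, s, p, r}
With k = closure, c = complement:
  1. A     = {t, s, p, r}
  2. kA    = {t, v, s, p, r}
  3. cA    = {u, v, q}
  4. ckA   = {u, q}
  5. kcA   = {u, v, s, p, q, r}
  6. kckA  = {u, p, q, r}
  7. ckcA  = {t}
  8. ckckA = {t, v, s}
  9. kckcA = {t, p, r}
  10. ckckcA = {u, v, s, q}
k, c of each give nothing new

10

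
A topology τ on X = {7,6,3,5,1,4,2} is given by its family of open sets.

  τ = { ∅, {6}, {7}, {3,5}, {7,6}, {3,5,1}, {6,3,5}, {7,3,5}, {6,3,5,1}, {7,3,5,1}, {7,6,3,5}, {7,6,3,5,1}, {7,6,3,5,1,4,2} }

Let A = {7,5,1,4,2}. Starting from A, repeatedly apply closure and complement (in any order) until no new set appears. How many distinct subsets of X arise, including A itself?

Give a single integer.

10

cl via duality: int({6,3}) = {6}, so X∖{6} = {7,3,5,1,4,2}
Write k for closure, c for complement:
  1. A     = {7,5,1,4,2}
  2. kA    = {7,3,5,1,4,2}
  3. cA    = {6,3}
  4. ckA   = {6}
  5. kcA   = {6,3,5,1,4,2}
  6. kckA  = {6,4,2}
  7. ckcA  = {7}
  8. ckckA = {7,3,5,1}
  9. kckcA = {7,4,2}
  10. ckckcA = {6,3,5,1}
applying k or c yields no new set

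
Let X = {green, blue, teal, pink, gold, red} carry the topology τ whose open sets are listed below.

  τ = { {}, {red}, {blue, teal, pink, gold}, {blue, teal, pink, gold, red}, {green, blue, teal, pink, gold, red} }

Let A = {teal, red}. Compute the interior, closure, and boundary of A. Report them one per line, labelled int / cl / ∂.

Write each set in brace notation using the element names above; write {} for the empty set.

int(A) = {red}
cl(A)  = {green, blue, teal, pink, gold, red}
∂A     = {green, blue, teal, pink, gold}

open subsets of A: {}, {red}; so int(A) = {red}
closure: X∖int(X∖A) = X∖{} = {green, blue, teal, pink, gold, red}
∂A = {green, blue, teal, pink, gold, red} minus {red} = {green, blue, teal, pink, gold}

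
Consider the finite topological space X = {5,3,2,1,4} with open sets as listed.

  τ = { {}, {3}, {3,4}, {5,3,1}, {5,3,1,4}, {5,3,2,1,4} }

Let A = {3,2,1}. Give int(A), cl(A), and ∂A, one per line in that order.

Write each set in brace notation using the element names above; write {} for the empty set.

interior: largest open inside A is {3} (from {}, {3})
cl via duality: int({5,4}) = {}, so X∖{} = {5,3,2,1,4}
cl∖int = {5,2,1,4}

int(A) = {3}
cl(A)  = {5,3,2,1,4}
∂A     = {5,2,1,4}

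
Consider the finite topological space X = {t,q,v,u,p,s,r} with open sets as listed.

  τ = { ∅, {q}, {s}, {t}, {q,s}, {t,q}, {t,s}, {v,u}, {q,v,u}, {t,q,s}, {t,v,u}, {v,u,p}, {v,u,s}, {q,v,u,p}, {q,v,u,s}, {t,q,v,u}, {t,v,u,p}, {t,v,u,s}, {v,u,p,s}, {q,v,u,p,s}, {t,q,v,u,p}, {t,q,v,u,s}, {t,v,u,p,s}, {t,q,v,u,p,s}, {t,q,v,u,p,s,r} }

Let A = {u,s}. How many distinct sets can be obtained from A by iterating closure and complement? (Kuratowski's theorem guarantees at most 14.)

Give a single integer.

closure: X∖int(X∖A) = X∖{t,q} = {v,u,p,s,r}
Let k=closure and c=complement:
  1. A     = {u,s}
  2. kA    = {v,u,p,s,r}
  3. cA    = {t,q,v,p,r}
  4. ckA   = {t,q}
  5. kcA   = {t,q,v,u,p,r}
  6. kckA  = {t,q,r}
  7. ckcA  = {s}
  8. ckckA = {v,u,p,s}
  9. kckcA = {s,r}
  10. ckckcA = {t,q,v,u,p}
— saturated at 10

10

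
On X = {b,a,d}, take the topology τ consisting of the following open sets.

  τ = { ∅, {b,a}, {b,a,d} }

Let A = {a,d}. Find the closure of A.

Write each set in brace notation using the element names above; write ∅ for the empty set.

cl via duality: int({b}) = ∅, so X∖∅ = {b,a,d}

{b,a,d}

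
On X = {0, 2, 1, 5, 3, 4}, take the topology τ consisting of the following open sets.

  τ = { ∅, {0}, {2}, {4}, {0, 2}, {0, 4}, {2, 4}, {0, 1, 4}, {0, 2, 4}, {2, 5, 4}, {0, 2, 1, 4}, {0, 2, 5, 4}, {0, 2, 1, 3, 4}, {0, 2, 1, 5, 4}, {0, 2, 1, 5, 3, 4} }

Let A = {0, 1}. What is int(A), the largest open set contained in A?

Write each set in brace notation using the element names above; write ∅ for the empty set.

{0}

open subsets of A: ∅, {0}; so int(A) = {0}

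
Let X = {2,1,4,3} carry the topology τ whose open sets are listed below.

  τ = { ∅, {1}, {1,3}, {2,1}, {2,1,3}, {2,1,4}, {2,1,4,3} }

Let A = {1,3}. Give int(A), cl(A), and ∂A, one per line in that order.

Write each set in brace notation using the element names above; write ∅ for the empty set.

U open, U⊆A: ∅, {1}, {1,3}. int(A) = ⋃ = {1,3}
X∖A={2,4}, int(X∖A)=∅, hence cl(A)={2,1,4,3}
∂A: remove int from cl → {2,4}

int(A) = {1,3}
cl(A)  = {2,1,4,3}
∂A     = {2,4}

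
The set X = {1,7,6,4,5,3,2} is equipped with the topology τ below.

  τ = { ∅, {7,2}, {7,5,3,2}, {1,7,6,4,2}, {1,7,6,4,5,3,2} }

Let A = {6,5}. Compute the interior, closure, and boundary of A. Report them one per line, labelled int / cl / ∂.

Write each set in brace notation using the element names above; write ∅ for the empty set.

open subsets of A: ∅; so int(A) = ∅
closure: X∖int(X∖A) = X∖{7,2} = {1,6,4,5,3}
∂A = {1,6,4,5,3} minus ∅ = {1,6,4,5,3}

int(A) = ∅
cl(A)  = {1,6,4,5,3}
∂A     = {1,6,4,5,3}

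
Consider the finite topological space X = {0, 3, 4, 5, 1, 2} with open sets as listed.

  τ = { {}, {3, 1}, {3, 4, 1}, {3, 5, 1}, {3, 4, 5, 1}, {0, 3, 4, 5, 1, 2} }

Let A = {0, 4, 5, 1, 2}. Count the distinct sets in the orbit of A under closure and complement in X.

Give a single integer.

4

cl via duality: int({3}) = {}, so X∖{} = {0, 3, 4, 5, 1, 2}
Write k for closure, c for complement:
  1. A     = {0, 4, 5, 1, 2}
  2. kA    = {0, 3, 4, 5, 1, 2}
  3. cA    = {3}
  4. ckA   = {}
applying k or c yields no new set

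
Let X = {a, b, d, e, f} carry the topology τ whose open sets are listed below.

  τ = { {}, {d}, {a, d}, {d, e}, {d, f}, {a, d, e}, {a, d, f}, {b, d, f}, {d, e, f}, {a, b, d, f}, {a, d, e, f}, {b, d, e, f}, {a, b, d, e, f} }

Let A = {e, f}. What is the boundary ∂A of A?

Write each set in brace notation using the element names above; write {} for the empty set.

open subsets of A: {}; so int(A) = {}
closure: X∖int(X∖A) = X∖{a, d} = {b, e, f}
∂A = {b, e, f} minus {} = {b, e, f}

{b, e, f}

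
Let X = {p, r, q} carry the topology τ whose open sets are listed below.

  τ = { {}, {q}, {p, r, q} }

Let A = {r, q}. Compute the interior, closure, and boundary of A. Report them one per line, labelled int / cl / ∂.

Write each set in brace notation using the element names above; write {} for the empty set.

open subsets of A: {}, {q}; so int(A) = {q}
closure: X∖int(X∖A) = X∖{} = {p, r, q}
∂A = {p, r, q} minus {q} = {p, r}

int(A) = {q}
cl(A)  = {p, r, q}
∂A     = {p, r}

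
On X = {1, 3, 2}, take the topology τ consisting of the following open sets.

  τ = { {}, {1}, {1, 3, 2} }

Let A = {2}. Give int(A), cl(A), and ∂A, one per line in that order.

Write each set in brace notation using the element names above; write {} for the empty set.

int(A) = {}
cl(A)  = {3, 2}
∂A     = {3, 2}

interior: largest open inside A is {} (from {})
cl via duality: int({1, 3}) = {1}, so X∖{1} = {3, 2}
cl∖int = {3, 2}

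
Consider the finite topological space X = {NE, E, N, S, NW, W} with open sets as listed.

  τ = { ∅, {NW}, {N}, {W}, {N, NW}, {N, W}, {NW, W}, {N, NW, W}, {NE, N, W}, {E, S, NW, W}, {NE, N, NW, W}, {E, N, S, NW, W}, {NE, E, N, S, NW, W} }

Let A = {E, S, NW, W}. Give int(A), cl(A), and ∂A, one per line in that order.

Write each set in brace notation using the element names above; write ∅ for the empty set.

int(A) = {E, S, NW, W}
cl(A)  = {NE, E, S, NW, W}
∂A     = {NE}

U open, U⊆A: ∅, {NW}, {W}, {NW, W}, {E, S, NW, W}. int(A) = ⋃ = {E, S, NW, W}
X∖A={NE, N}, int(X∖A)={N}, hence cl(A)={NE, E, S, NW, W}
∂A: remove int from cl → {NE}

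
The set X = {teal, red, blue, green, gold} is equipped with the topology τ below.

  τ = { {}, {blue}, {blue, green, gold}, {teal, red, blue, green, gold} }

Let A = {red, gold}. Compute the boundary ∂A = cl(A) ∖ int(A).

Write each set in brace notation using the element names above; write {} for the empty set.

interior: largest open inside A is {} (from {})
cl via duality: int({teal, blue, green}) = {blue}, so X∖{blue} = {teal, red, green, gold}
cl∖int = {teal, red, green, gold}

{teal, red, green, gold}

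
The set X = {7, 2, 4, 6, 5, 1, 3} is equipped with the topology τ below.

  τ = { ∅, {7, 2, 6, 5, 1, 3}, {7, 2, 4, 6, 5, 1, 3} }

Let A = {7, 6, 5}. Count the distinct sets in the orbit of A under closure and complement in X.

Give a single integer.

X∖A={2, 4, 1, 3}, int(X∖A)=∅, hence cl(A)={7, 2, 4, 6, 5, 1, 3}
Orbit (k=closure, c=complement):
  1. A     = {7, 6, 5}
  2. kA    = {7, 2, 4, 6, 5, 1, 3}
  3. cA    = {2, 4, 1, 3}
  4. ckA   = ∅
(closed under both — stop)

4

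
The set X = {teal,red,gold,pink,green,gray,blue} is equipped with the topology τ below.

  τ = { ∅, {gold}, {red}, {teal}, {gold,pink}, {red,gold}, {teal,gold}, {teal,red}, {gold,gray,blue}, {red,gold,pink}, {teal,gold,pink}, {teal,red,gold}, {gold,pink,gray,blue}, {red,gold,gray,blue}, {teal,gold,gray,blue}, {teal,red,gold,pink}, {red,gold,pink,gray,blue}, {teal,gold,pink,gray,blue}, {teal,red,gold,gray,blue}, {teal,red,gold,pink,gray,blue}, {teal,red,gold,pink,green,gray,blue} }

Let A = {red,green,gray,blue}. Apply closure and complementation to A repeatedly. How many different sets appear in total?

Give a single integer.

6

complement {teal,gold,pink}; its interior {teal,gold,pink}; cl(A) = X∖{teal,gold,pink} = {red,green,gray,blue}
With k = closure, c = complement:
  1. A     = {red,green,gray,blue}
  2. cA    = {teal,gold,pink}
  3. kcA   = {teal,gold,pink,green,gray,blue}
  4. ckcA  = {red}
  5. kckcA = {red,green}
  6. ckckcA = {teal,gold,pink,gray,blue}
k, c of each give nothing new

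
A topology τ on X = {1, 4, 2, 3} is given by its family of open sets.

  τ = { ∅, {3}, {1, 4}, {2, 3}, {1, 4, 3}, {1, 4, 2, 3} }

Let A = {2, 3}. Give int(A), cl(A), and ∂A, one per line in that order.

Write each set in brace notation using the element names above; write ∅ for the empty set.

int(A) = {2, 3}
cl(A)  = {2, 3}
∂A     = ∅

open subsets of A: ∅, {3}, {2, 3}; so int(A) = {2, 3}
closure: X∖int(X∖A) = X∖{1, 4} = {2, 3}
∂A = {2, 3} minus {2, 3} = ∅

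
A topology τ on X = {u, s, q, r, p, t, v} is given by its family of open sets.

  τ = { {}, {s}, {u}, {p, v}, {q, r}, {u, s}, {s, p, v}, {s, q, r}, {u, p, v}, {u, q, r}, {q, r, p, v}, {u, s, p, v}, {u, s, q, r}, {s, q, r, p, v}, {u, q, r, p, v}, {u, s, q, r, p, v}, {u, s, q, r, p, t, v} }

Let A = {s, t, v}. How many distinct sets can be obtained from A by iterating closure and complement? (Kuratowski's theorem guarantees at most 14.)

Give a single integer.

complement {u, q, r, p}; its interior {u, q, r}; cl(A) = X∖{u, q, r} = {s, p, t, v}
With k = closure, c = complement:
  1. A     = {s, t, v}
  2. kA    = {s, p, t, v}
  3. cA    = {u, q, r, p}
  4. ckA   = {u, q, r}
  5. kcA   = {u, q, r, p, t, v}
  6. kckA  = {u, q, r, t}
  7. ckcA  = {s}
  8. ckckA = {s, p, v}
  9. kckcA = {s, t}
  10. ckckcA = {u, q, r, p, v}
k, c of each give nothing new

10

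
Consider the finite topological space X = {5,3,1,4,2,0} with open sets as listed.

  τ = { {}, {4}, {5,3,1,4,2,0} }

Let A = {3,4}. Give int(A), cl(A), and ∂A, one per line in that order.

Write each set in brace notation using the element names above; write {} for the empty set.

U open, U⊆A: {}, {4}. int(A) = ⋃ = {4}
X∖A={5,1,2,0}, int(X∖A)={}, hence cl(A)={5,3,1,4,2,0}
∂A: remove int from cl → {5,3,1,2,0}

int(A) = {4}
cl(A)  = {5,3,1,4,2,0}
∂A     = {5,3,1,2,0}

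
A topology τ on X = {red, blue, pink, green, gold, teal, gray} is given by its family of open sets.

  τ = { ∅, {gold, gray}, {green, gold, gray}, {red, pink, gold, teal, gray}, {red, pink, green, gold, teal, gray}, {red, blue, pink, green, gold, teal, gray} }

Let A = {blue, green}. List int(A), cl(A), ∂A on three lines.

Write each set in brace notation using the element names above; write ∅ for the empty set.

U open, U⊆A: ∅. int(A) = ⋃ = ∅
X∖A={red, pink, gold, teal, gray}, int(X∖A)={red, pink, gold, teal, gray}, hence cl(A)={blue, green}
∂A: remove int from cl → {blue, green}

int(A) = ∅
cl(A)  = {blue, green}
∂A     = {blue, green}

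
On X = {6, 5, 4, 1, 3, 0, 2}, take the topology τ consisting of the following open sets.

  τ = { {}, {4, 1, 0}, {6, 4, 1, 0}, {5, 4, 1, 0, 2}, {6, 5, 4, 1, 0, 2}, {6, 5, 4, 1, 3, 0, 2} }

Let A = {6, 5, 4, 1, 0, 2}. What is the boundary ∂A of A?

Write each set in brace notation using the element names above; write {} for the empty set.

{3}

interior: largest open inside A is {6, 5, 4, 1, 0, 2} (from {}, {4, 1, 0}, {6, 4, 1, 0}, {5, 4, 1, 0, 2}, {6, 5, 4, 1, 0, 2})
cl via duality: int({3}) = {}, so X∖{} = {6, 5, 4, 1, 3, 0, 2}
cl∖int = {3}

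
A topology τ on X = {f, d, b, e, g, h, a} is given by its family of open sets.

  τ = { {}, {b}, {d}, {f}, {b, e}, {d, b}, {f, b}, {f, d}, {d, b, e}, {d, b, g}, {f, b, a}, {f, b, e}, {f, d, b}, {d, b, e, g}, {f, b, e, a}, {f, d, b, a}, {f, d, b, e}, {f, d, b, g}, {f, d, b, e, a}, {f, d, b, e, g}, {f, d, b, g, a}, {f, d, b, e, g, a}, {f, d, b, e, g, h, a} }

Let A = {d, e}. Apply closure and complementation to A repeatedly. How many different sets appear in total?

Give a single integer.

8

closure: X∖int(X∖A) = X∖{f, b, a} = {d, e, g, h}
Let k=closure and c=complement:
  1. A     = {d, e}
  2. kA    = {d, e, g, h}
  3. cA    = {f, b, g, h, a}
  4. ckA   = {f, b, a}
  5. kcA   = {f, b, e, g, h, a}
  6. ckcA  = {d}
  7. kckcA = {d, g, h}
  8. ckckcA = {f, b, e, a}
— saturated at 8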